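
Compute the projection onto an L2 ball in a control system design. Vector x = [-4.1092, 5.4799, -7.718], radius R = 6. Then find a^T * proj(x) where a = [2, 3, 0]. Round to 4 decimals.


Step 1: Compute ||x|| (intermediates to 6 decimals).
||x|| = sqrt((-4.1092)^2 + 5.4799^2 + (-7.718)^2) = 10.319029
Step 2: Project.
Since ||x|| > R, scale = R/||x|| = 6/10.319029 = 0.58145, proj(x) = scale * x
proj(x) = [-2.389294, 3.186288, -4.487631]
Step 3: Dot product.
a^T * proj(x) = 2*(-2.389294) + 3*3.186288 + 0*(-4.487631) = 4.7803


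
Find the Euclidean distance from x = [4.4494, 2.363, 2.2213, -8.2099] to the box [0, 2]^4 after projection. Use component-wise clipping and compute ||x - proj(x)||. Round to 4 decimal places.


Project each component onto [0, 2].
clip(4.4494) = 2.0, clip(2.363) = 2.0, clip(2.2213) = 2.0, clip(-8.2099) = 0.0
Projection = [2.0, 2.0, 2.0, 0.0]
Squared diffs: [5.9996, 0.1318, 0.049, 67.4025]
Distance = sqrt(73.5829) = 8.578


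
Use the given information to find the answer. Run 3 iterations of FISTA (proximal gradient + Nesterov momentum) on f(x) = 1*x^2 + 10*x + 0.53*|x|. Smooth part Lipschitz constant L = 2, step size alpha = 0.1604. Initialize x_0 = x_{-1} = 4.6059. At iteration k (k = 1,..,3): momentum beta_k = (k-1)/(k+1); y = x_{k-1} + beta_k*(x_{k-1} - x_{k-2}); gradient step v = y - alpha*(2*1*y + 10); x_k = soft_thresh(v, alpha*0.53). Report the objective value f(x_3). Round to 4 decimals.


FISTA on f(x) = 1*x^2 + 10*x + 0.53*|x|
L = 2, alpha = 0.1604
Iteration 1: beta = 0.0, y = 4.6059 + 0.0*(4.6059 - 4.6059) = 4.6059
  grad(y) = 19.2118, v = y - alpha*grad = 1.5243
  prox(v) = soft_thresh(1.5243, 0.085) = 1.4393
Iteration 2: beta = 0.3333, y = 1.4393 + 0.3333*(1.4393 - 4.6059) = 0.3838
  grad(y) = 10.7676, v = y - alpha*grad = -1.3433
  prox(v) = soft_thresh(-1.3433, 0.085) = -1.2583
Iteration 3: beta = 0.5, y = -1.2583 + 0.5*(-1.2583 - 1.4393) = -2.6071
  grad(y) = 4.7857, v = y - alpha*grad = -3.3748
  prox(v) = soft_thresh(-3.3748, 0.085) = -3.2898
f(x_3) = 1*(-3.2898)^2 + 10*(-3.2898) + 0.53*|-3.2898| = -20.3315


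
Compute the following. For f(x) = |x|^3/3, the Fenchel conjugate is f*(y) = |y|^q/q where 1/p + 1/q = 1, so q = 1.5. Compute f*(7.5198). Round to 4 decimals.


The conjugate exponent q satisfies 1/p + 1/q = 1.
p = 3, so q = 3/(3 - 1) = 1.5
|y|^q = 7.5198^1.5 = 20.621
f*(7.5198) = 20.621 / 1.5 = 13.7473


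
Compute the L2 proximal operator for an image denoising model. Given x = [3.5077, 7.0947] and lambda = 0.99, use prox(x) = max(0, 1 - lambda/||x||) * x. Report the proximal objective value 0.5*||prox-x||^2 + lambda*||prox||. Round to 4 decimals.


Step 1: Compute ||x||.
||x|| = 7.9145
Step 2: Compute scaling factor.
scale = max(0, 1 - 0.99/7.9145) = 0.8749
Step 3: prox(x) = [3.0689, 6.2072]
||prox(x)|| = 6.9245
Step 4: Proximal objective.
0.5*||prox-x||^2 = 0.4901
lambda*||prox|| = 6.8553
Total = 7.3453


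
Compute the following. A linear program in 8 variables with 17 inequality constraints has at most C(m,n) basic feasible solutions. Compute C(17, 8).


Each vertex corresponds to some choice of n active constraints out of m, so the number of vertices is at most C(m, n) = m! / (n!(m-n)!).
m = 17, n = 8
Numerator: 17 * 16 * 15 * 14 * 13 * 12 * 11 * 10
Denominator: 8! = 40320
C(17, 8) = 24310


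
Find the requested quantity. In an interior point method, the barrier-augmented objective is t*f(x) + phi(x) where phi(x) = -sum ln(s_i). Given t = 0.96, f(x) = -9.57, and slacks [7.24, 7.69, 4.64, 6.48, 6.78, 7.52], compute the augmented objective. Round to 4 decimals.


Step 1: Compute log-barrier.
ln values: [1.9796, 2.0399, 1.5347, 1.8687, 1.914, 2.0176]
phi = -(1.9796 + 2.0399 + 1.5347 + 1.8687 + 1.914 + 2.0176) = -11.3545
Step 2: Compute augmented objective.
t*f(x) = 0.96*-9.57 = -9.1872
Total = -9.1872 - 11.3545 = -20.5417


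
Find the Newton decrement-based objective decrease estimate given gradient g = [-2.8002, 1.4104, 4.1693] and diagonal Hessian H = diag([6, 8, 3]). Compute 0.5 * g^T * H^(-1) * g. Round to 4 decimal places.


Step 1: H is diagonal, so H^(-1) * g = [-0.4667, 0.1763, 1.3898].
Step 2: g^T H^(-1) g = sum_i g_i^2 / H_ii
  = (-2.8002)^2/6 + (1.4104)^2/8 + (4.1693)^2/3
  = 1.3069 + 0.2487 + 5.7944 = 7.3499
Step 3: Objective decrease = 0.5 * g^T H^(-1) g = 3.6749


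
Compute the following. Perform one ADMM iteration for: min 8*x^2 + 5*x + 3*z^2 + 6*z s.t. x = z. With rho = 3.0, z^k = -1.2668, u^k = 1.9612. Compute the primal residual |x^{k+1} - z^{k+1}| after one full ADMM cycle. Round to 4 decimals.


ADMM iteration with rho = 3.0, z^k = -1.2668, u^k = 1.9612
Step 1: x-update.
Minimize 8*x^2 + 5*x + (3.0/2)*(x + 1.2668 + 1.9612)^2
FOC: (2*8 + 3.0)*x = -5 + 3.0*(-1.2668 - 1.9612)
x^{k+1} = -0.7728
Step 2: z-update.
Minimize 3*z^2 + 6*z + (3.0/2)*(-0.7728 - z + 1.9612)^2
FOC: (2*3 + 3.0)*z = -6 + 3.0*(-0.7728 + 1.9612)
z^{k+1} = -0.2705
Step 3: u-update.
u^{k+1} = 1.9612 - 0.7728 + 0.2705 = 1.4589
Step 4: Primal residual = |-0.7728 + 0.2705| = 0.5023


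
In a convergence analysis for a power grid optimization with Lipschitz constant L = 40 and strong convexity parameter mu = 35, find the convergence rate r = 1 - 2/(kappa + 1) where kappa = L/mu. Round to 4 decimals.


Step 1: Compute the condition number.
kappa = L/mu = 40/35 = 1.1429
Step 2: Compute the convergence rate.
r = 1 - 2/(kappa + 1) = 1 - 2*mu/(L + mu) = (L - mu)/(L + mu) = 5/75 = 0.0667


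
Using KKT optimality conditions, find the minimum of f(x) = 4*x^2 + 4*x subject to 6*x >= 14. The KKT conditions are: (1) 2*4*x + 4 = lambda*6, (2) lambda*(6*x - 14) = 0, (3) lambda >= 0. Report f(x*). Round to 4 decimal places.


Step 1: Try lambda = 0 (constraint inactive).
x_unc = -4/(2*4) = -0.5
Check: 6*-0.5 = -3.0 < 14 -- violated!
Step 2: Constraint must be active: 6*x = 14
x* = 14/6 = 7/3 = 2.3333 (rounded; the exact value 7/3 is used below)
lambda = (2*4*(7/3) + 4)/6 = 3.7778
Step 3: Compute optimal value.
f(x*) = 4*(7/3)^2 + 4*(7/3) = 31.1111


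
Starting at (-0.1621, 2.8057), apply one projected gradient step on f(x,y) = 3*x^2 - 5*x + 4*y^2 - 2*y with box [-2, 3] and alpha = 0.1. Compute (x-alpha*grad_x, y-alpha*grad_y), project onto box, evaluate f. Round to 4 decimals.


Step 1: Compute gradient at (-0.1621, 2.8057).
grad_x = 2*3*-0.1621 - 5 = -5.9726
grad_y = 2*4*2.8057 - 2 = 20.4456
Step 2: Gradient step.
x_raw = -0.1621 - 0.1*-5.9726 = 0.4352
y_raw = 2.8057 - 0.1*20.4456 = 0.7611
Step 3: Project onto [-2, 3].
x_proj = clip(0.4352) = 0.4352
y_proj = clip(0.7611) = 0.7611
Step 4: Evaluate f.
f(0.4352, 0.7611) = -0.8127


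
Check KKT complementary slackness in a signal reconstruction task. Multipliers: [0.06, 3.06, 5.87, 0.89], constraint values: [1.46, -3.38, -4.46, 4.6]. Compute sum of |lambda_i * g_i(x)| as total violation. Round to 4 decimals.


KKT complementary slackness check:
lambda_1 * g_1 = 0.06 * 1.46 = 0.0876
lambda_2 * g_2 = 3.06 * -3.38 = -10.3428
lambda_3 * g_3 = 5.87 * -4.46 = -26.1802
lambda_4 * g_4 = 0.89 * 4.6 = 4.094
Total violation = 0.0876 + 10.3428 + 26.1802 + 4.094 = 40.7046


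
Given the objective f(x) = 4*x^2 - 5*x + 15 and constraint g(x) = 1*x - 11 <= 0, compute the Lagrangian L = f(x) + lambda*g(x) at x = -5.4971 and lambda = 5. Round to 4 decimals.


Step 1: Evaluate f(x).
f(-5.4971) = 4*(-5.4971)^2 - 5*(-5.4971) + 15 = 163.3579
Step 2: Evaluate g(x).
g(-5.4971) = 1*-5.4971 - 11 = -16.4971
Step 3: Compute Lagrangian.
L = 163.3579 + 5*-16.4971 = 80.8724


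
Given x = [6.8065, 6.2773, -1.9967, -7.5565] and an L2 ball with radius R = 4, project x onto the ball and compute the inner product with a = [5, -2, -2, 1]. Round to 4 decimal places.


Step 1: Compute ||x|| (intermediates to 6 decimals).
||x|| = sqrt(6.8065^2 + 6.2773^2 + (-1.9967)^2 + (-7.5565)^2) = 12.116948
Step 2: Project.
Since ||x|| > R, scale = R/||x|| = 4/12.116948 = 0.330116, proj(x) = scale * x
proj(x) = [2.246935, 2.072237, -0.659143, -2.494522]
Step 3: Dot product.
a^T * proj(x) = 5*2.246935 - 2*2.072237 - 2*(-0.659143) + 1*(-2.494522) = 5.914


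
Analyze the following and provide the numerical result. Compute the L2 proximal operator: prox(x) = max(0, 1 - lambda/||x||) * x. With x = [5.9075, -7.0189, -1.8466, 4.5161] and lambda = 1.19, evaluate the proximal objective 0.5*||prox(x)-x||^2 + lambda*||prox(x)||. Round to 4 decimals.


Step 1: Compute ||x||.
||x|| = 10.3908
Step 2: Compute scaling factor.
scale = max(0, 1 - 1.19/10.3908) = 0.8855
Step 3: prox(x) = [5.2309, -6.2151, -1.6351, 3.9989]
||prox(x)|| = 9.2008
Step 4: Proximal objective.
0.5*||prox-x||^2 = 0.7081
lambda*||prox|| = 10.949
Total = 11.657


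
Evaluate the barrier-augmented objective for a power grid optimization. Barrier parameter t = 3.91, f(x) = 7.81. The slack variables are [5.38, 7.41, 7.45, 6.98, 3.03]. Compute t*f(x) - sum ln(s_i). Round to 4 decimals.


Step 1: Compute log-barrier.
ln values: [1.6827, 2.0028, 2.0082, 1.943, 1.1086]
phi = -(1.6827 + 2.0028 + 2.0082 + 1.943 + 1.1086) = -8.7453
Step 2: Compute augmented objective.
t*f(x) = 3.91*7.81 = 30.5371
Total = 30.5371 - 8.7453 = 21.7918


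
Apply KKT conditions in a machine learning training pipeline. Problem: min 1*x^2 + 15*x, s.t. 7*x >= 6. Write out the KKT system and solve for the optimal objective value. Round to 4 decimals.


Step 1: Try lambda = 0 (constraint inactive).
x_unc = -15/(2*1) = -7.5
Check: 7*-7.5 = -52.5 < 6 -- violated!
Step 2: Constraint must be active: 7*x = 6
x* = 6/7 = 0.8571 (rounded; the exact value 6/7 is used below)
lambda = (2*1*(6/7) + 15)/7 = 2.3878
Step 3: Compute optimal value.
f(x*) = 1*(6/7)^2 + 15*(6/7) = 13.5918


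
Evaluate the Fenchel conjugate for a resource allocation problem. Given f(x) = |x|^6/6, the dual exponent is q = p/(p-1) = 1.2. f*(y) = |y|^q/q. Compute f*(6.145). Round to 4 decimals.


The conjugate exponent q satisfies 1/p + 1/q = 1.
p = 6, so q = 6/(6 - 1) = 1.2
|y|^q = 6.145^1.2 = 8.8354
f*(6.145) = 8.8354 / 1.2 = 7.3628


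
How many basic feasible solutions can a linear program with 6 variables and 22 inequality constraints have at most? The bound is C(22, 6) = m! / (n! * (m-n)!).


Each vertex corresponds to some choice of n active constraints out of m, so the number of vertices is at most C(m, n) = m! / (n!(m-n)!).
m = 22, n = 6
Numerator: 22 * 21 * 20 * 19 * 18 * 17
Denominator: 6! = 720
C(22, 6) = 74613


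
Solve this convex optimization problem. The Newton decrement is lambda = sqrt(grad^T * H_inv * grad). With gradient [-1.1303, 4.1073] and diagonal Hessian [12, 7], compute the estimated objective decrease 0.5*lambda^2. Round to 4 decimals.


Step 1: H is diagonal, so H^(-1) * g = [-0.0942, 0.5868].
Step 2: g^T H^(-1) g = sum_i g_i^2 / H_ii
  = (-1.1303)^2/12 + (4.1073)^2/7
  = 0.1065 + 2.41 = 2.5165
Step 3: Objective decrease = 0.5 * g^T H^(-1) g = 1.2582


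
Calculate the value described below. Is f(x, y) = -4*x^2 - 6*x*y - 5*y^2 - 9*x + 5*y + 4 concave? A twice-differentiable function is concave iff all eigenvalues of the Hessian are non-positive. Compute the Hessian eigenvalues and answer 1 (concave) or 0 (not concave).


The Hessian of f(x,y) = -4*x^2 - 6*x*y - 5*y^2 - 9*x + 5*y + 4 is:
H = [[-8, -6], [-6, -10]]
Trace = -8 - 10 = -18
Determinant = -8*-10 - (-6)^2 = 44
Discriminant = (-18)^2 - 4*44 = 148.0
Eigenvalues: lambda_1 = -15.0828, lambda_2 = -2.9172
The function is concave.

1


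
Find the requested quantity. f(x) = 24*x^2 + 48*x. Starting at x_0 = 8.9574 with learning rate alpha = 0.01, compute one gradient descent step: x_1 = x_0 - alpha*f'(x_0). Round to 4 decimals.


We compute the gradient at x_0 and apply the update.
f'(x) = 48*x + 48
f'(8.9574) = 48*8.9574 + 48 = 477.9552
x_1 = 8.9574 - 0.01*477.9552 = 4.1778


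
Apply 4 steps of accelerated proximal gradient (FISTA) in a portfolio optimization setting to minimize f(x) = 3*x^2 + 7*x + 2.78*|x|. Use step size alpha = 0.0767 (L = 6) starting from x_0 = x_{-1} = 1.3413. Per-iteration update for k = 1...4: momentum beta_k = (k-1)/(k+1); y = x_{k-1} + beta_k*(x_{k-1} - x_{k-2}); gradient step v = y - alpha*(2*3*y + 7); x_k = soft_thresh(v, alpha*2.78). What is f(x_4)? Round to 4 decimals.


FISTA on f(x) = 3*x^2 + 7*x + 2.78*|x|
L = 6, alpha = 0.0767
Iteration 1: beta = 0.0, y = 1.3413 + 0.0*(1.3413 - 1.3413) = 1.3413
  grad(y) = 15.0478, v = y - alpha*grad = 0.1871
  prox(v) = soft_thresh(0.1871, 0.2132) = 0.0
Iteration 2: beta = 0.3333, y = 0.0 + 0.3333*(0.0 - 1.3413) = -0.4471
  grad(y) = 4.3174, v = y - alpha*grad = -0.7782
  prox(v) = soft_thresh(-0.7782, 0.2132) = -0.565
Iteration 3: beta = 0.5, y = -0.565 + 0.5*(-0.565 - 0.0) = -0.8475
  grad(y) = 1.9148, v = y - alpha*grad = -0.9944
  prox(v) = soft_thresh(-0.9944, 0.2132) = -0.7812
Iteration 4: beta = 0.6, y = -0.7812 + 0.6*(-0.7812 + 0.565) = -0.9109
  grad(y) = 1.5348, v = y - alpha*grad = -1.0286
  prox(v) = soft_thresh(-1.0286, 0.2132) = -0.8154
f(x_4) = 3*(-0.8154)^2 + 7*(-0.8154) + 2.78*|-0.8154| = -1.4464


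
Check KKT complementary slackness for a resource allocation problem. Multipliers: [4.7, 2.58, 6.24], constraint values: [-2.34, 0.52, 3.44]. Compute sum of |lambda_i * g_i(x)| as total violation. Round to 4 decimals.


KKT complementary slackness check:
lambda_1 * g_1 = 4.7 * -2.34 = -10.998
lambda_2 * g_2 = 2.58 * 0.52 = 1.3416
lambda_3 * g_3 = 6.24 * 3.44 = 21.4656
Total violation = 10.998 + 1.3416 + 21.4656 = 33.8052


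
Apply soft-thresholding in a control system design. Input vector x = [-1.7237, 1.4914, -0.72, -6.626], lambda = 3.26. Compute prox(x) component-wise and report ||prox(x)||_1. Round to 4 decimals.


Soft-thresholding with lambda = 3.26:
prox(-1.7237) = sign(-1.7237)*max(|-1.7237| - 3.26, 0) = 0.0
prox(1.4914) = sign(1.4914)*max(|1.4914| - 3.26, 0) = 0.0
prox(-0.72) = sign(-0.72)*max(|-0.72| - 3.26, 0) = 0.0
prox(-6.626) = sign(-6.626)*max(|-6.626| - 3.26, 0) = -3.366
prox(x) = [0.0, 0.0, 0.0, -3.366]
||prox(x)||_1 = 0.0 + 0.0 + 0.0 + 3.366 = 3.366


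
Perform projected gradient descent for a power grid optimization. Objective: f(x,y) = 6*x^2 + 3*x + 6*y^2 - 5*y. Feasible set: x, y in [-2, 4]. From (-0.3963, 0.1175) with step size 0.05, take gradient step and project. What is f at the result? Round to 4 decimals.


Step 1: Compute gradient at (-0.3963, 0.1175).
grad_x = 2*6*-0.3963 + 3 = -1.7556
grad_y = 2*6*0.1175 - 5 = -3.59
Step 2: Gradient step.
x_raw = -0.3963 - 0.05*-1.7556 = -0.3085
y_raw = 0.1175 - 0.05*-3.59 = 0.297
Step 3: Project onto [-2, 4].
x_proj = clip(-0.3085) = -0.3085
y_proj = clip(0.297) = 0.297
Step 4: Evaluate f.
f(-0.3085, 0.297) = -1.3102


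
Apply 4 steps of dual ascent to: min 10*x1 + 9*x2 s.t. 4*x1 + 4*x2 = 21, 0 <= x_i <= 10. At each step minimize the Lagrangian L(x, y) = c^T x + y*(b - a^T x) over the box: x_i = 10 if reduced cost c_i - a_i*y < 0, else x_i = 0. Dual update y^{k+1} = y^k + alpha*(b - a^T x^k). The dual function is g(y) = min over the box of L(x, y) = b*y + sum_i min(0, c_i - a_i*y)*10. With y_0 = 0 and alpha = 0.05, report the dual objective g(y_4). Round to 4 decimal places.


Dual ascent for LP: min 10*x1 + 9*x2, 4*x1 + 4*x2 = 21, 0 <= x_i <= 10
Step 1: y^k = 0.0, reduced costs: (10.0, 9.0)
  x^k = (0.0, 0.0), subgradient = b - a^T x = 21.0
  y^{k+1} = 0.0 + 0.05*21.0 = 1.05
Step 2: y^k = 1.05, reduced costs: (5.8, 4.8)
  x^k = (0.0, 0.0), subgradient = b - a^T x = 21.0
  y^{k+1} = 1.05 + 0.05*21.0 = 2.1
Step 3: y^k = 2.1, reduced costs: (1.6, 0.6)
  x^k = (0.0, 0.0), subgradient = b - a^T x = 21.0
  y^{k+1} = 2.1 + 0.05*21.0 = 3.15
Step 4: y^k = 3.15, reduced costs: (-2.6, -3.6)
  x^k = (10.0, 10.0), subgradient = b - a^T x = -59.0
  y^{k+1} = 3.15 + 0.05*-59.0 = 0.2
Dual objective at y_4 = 0.2: reduced costs (9.2, 8.2), box minimizer x = (0.0, 0.0)
g(y_4) = b*y + (c1 - a1*y)*x1 + (c2 - a2*y)*x2 = 21*0.2 + 9.2*0.0 + 8.2*0.0 = 4.2 + 0.0 + 0.0 = 4.2


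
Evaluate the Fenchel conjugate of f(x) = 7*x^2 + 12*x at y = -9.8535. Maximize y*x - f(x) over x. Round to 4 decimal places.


f*(y) = sup_x {y*x - a*x^2 - b*x} = sup_x {(y-b)*x - a*x^2}
FOC: (y - b) - 2a*x = 0 => x* = (y - b)/(2a)
x* = (-9.8535 - 12)/(2*7) = -1.561
f*(-9.8535) = (y-b)^2/(4a) = (-9.8535 - 12)^2/(4*7)
= 477.5755/28 = 17.0563


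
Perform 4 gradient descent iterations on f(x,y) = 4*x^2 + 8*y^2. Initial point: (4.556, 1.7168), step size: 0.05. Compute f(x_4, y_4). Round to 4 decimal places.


Gradient descent on f(x,y) = 4*x^2 + 8*y^2.
Starting point: (4.556, 1.7168), alpha = 0.05
Step 1: grad_x = 2*4*4.556 = 36.448, grad_y = 2*8*1.7168 = 27.4688
  x_1 = 4.556 - 0.05*36.448 = 2.7336
  y_1 = 1.7168 - 0.05*27.4688 = 0.3434
Step 2: grad_x = 2*4*2.7336 = 21.8688, grad_y = 2*8*0.3434 = 5.4938
  x_2 = 2.7336 - 0.05*21.8688 = 1.6402
  y_2 = 0.3434 - 0.05*5.4938 = 0.0687
Step 3: grad_x = 2*4*1.6402 = 13.1213, grad_y = 2*8*0.0687 = 1.0988
  x_3 = 1.6402 - 0.05*13.1213 = 0.9841
  y_3 = 0.0687 - 0.05*1.0988 = 0.0137
Step 4: grad_x = 2*4*0.9841 = 7.8728, grad_y = 2*8*0.0137 = 0.2198
  x_4 = 0.9841 - 0.05*7.8728 = 0.5905
  y_4 = 0.0137 - 0.05*0.2198 = 0.0027
f(0.5905, 0.0027) = 4*0.5905^2 + 8*0.0027^2 = 1.3946


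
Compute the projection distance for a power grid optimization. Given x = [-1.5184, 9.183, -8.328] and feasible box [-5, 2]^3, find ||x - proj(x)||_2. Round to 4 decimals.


Project each component onto [-5, 2].
clip(-1.5184) = -1.5184, clip(9.183) = 2.0, clip(-8.328) = -5.0
Projection = [-1.5184, 2.0, -5.0]
Squared diffs: [0.0, 51.5955, 11.0756]
Distance = sqrt(62.6711) = 7.9165


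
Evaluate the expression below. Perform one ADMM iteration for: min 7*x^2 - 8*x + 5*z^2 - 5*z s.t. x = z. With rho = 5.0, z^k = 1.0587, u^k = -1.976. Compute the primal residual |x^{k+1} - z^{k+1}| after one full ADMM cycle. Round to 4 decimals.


ADMM iteration with rho = 5.0, z^k = 1.0587, u^k = -1.976
Step 1: x-update.
Minimize 7*x^2 - 8*x + (5.0/2)*(x - 1.0587 - 1.976)^2
FOC: (2*7 + 5.0)*x = 8 + 5.0*(1.0587 + 1.976)
x^{k+1} = 1.2197
Step 2: z-update.
Minimize 5*z^2 - 5*z + (5.0/2)*(1.2197 - z - 1.976)^2
FOC: (2*5 + 5.0)*z = 5 + 5.0*(1.2197 - 1.976)
z^{k+1} = 0.0812
Step 3: u-update.
u^{k+1} = -1.976 + 1.2197 - 0.0812 = -0.8376
Step 4: Primal residual = |1.2197 - 0.0812| = 1.1384


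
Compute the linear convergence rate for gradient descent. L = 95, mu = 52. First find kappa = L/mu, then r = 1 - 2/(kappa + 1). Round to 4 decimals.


Step 1: Compute the condition number.
kappa = L/mu = 95/52 = 1.8269
Step 2: Compute the convergence rate.
r = 1 - 2/(kappa + 1) = 1 - 2*mu/(L + mu) = (L - mu)/(L + mu) = 43/147 = 0.2925


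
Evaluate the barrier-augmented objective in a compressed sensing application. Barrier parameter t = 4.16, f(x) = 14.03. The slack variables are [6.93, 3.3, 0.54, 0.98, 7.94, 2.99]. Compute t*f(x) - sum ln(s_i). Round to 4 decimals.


Step 1: Compute log-barrier.
ln values: [1.9359, 1.1939, -0.6162, -0.0202, 2.0719, 1.0953]
phi = -(1.9359 + 1.1939 - 0.6162 - 0.0202 + 2.0719 + 1.0953) = -5.6606
Step 2: Compute augmented objective.
t*f(x) = 4.16*14.03 = 58.3648
Total = 58.3648 - 5.6606 = 52.7042


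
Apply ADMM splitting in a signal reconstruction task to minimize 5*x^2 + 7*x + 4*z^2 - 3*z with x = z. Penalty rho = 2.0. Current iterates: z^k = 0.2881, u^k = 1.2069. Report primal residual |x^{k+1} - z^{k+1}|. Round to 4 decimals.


ADMM iteration with rho = 2.0, z^k = 0.2881, u^k = 1.2069
Step 1: x-update.
Minimize 5*x^2 + 7*x + (2.0/2)*(x - 0.2881 + 1.2069)^2
FOC: (2*5 + 2.0)*x = -7 + 2.0*(0.2881 - 1.2069)
x^{k+1} = -0.7365
Step 2: z-update.
Minimize 4*z^2 - 3*z + (2.0/2)*(-0.7365 - z + 1.2069)^2
FOC: (2*4 + 2.0)*z = 3 + 2.0*(-0.7365 + 1.2069)
z^{k+1} = 0.3941
Step 3: u-update.
u^{k+1} = 1.2069 - 0.7365 - 0.3941 = 0.0763
Step 4: Primal residual = |-0.7365 - 0.3941| = 1.1306


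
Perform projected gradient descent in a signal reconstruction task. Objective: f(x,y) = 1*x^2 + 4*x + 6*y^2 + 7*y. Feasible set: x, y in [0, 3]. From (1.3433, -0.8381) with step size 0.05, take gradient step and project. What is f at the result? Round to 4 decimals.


Step 1: Compute gradient at (1.3433, -0.8381).
grad_x = 2*1*1.3433 + 4 = 6.6866
grad_y = 2*6*-0.8381 + 7 = -3.0572
Step 2: Gradient step.
x_raw = 1.3433 - 0.05*6.6866 = 1.009
y_raw = -0.8381 - 0.05*-3.0572 = -0.6852
Step 3: Project onto [0, 3].
x_proj = clip(1.009) = 1.009
y_proj = clip(-0.6852) = 0.0
Step 4: Evaluate f.
f(1.009, 0.0) = 5.0539


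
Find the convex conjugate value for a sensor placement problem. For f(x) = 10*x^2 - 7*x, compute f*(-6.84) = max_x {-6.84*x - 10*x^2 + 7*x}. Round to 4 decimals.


f*(y) = sup_x {y*x - a*x^2 - b*x} = sup_x {(y-b)*x - a*x^2}
FOC: (y - b) - 2a*x = 0 => x* = (y - b)/(2a)
x* = (-6.84 + 7)/(2*10) = 0.008
f*(-6.84) = (y-b)^2/(4a) = (-6.84 + 7)^2/(4*10)
= 0.0256/40 = 0.0006


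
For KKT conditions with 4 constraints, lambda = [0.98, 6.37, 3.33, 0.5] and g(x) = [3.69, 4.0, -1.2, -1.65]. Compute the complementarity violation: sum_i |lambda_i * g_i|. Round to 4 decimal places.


KKT complementary slackness check:
lambda_1 * g_1 = 0.98 * 3.69 = 3.6162
lambda_2 * g_2 = 6.37 * 4.0 = 25.48
lambda_3 * g_3 = 3.33 * -1.2 = -3.996
lambda_4 * g_4 = 0.5 * -1.65 = -0.825
Total violation = 3.6162 + 25.48 + 3.996 + 0.825 = 33.9172


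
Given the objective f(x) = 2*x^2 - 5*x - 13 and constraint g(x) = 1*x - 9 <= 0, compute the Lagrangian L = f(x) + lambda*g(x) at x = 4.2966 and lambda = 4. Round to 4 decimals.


Step 1: Evaluate f(x).
f(4.2966) = 2*4.2966^2 - 5*4.2966 - 13 = 2.4385
Step 2: Evaluate g(x).
g(4.2966) = 1*4.2966 - 9 = -4.7034
Step 3: Compute Lagrangian.
L = 2.4385 + 4*-4.7034 = -16.3751


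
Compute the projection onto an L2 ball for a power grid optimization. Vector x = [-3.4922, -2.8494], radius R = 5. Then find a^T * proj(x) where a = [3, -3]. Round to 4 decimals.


Step 1: Compute ||x|| (intermediates to 6 decimals).
||x|| = sqrt((-3.4922)^2 + (-2.8494)^2) = 4.507166
Step 2: Project.
Since ||x|| <= R, proj = x (no scaling needed).
proj(x) = [-3.4922, -2.8494]
Step 3: Dot product.
a^T * proj(x) = 3*(-3.4922) - 3*(-2.8494) = -1.9284


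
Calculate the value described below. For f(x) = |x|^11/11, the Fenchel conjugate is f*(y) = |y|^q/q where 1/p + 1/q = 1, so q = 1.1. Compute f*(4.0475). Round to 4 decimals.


The conjugate exponent q satisfies 1/p + 1/q = 1.
p = 11, so q = 11/(11 - 1) = 1.1
|y|^q = 4.0475^1.1 = 4.6548
f*(4.0475) = 4.6548 / 1.1 = 4.2317


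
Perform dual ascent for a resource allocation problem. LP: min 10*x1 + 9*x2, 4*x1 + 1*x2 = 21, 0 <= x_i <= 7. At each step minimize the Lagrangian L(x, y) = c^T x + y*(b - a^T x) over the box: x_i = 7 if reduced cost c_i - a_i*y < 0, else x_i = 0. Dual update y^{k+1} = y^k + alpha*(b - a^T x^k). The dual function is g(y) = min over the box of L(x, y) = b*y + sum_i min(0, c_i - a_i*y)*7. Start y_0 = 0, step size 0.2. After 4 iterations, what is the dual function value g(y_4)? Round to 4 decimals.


Dual ascent for LP: min 10*x1 + 9*x2, 4*x1 + 1*x2 = 21, 0 <= x_i <= 7
Step 1: y^k = 0.0, reduced costs: (10.0, 9.0)
  x^k = (0.0, 0.0), subgradient = b - a^T x = 21.0
  y^{k+1} = 0.0 + 0.2*21.0 = 4.2
Step 2: y^k = 4.2, reduced costs: (-6.8, 4.8)
  x^k = (7.0, 0.0), subgradient = b - a^T x = -7.0
  y^{k+1} = 4.2 + 0.2*-7.0 = 2.8
Step 3: y^k = 2.8, reduced costs: (-1.2, 6.2)
  x^k = (7.0, 0.0), subgradient = b - a^T x = -7.0
  y^{k+1} = 2.8 + 0.2*-7.0 = 1.4
Step 4: y^k = 1.4, reduced costs: (4.4, 7.6)
  x^k = (0.0, 0.0), subgradient = b - a^T x = 21.0
  y^{k+1} = 1.4 + 0.2*21.0 = 5.6
Dual objective at y_4 = 5.6: reduced costs (-12.4, 3.4), box minimizer x = (7.0, 0.0)
g(y_4) = b*y + (c1 - a1*y)*x1 + (c2 - a2*y)*x2 = 21*5.6 + (-12.4)*7.0 + 3.4*0.0 = 117.6 - 86.8 + 0.0 = 30.8


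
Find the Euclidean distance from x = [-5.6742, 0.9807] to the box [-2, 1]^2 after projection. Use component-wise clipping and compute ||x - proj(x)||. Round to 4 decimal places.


Project each component onto [-2, 1].
clip(-5.6742) = -2.0, clip(0.9807) = 0.9807
Projection = [-2.0, 0.9807]
Squared diffs: [13.4997, 0.0]
Distance = sqrt(13.4997) = 3.6742


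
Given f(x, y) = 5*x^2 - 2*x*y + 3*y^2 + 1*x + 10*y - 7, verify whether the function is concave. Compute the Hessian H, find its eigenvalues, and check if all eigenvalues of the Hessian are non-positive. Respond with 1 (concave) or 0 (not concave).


The Hessian of f(x,y) = 5*x^2 - 2*x*y + 3*y^2 + 1*x + 10*y - 7 is:
H = [[10, -2], [-2, 6]]
Trace = 10 + 6 = 16
Determinant = 10*6 - (-2)^2 = 56
Discriminant = (16)^2 - 4*56 = 32.0
Eigenvalues: lambda_1 = 5.1716, lambda_2 = 10.8284
The function is not concave.

0


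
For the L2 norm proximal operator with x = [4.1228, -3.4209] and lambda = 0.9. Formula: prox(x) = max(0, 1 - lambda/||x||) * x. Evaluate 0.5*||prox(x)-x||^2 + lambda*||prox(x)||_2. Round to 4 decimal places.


Step 1: Compute ||x||.
||x|| = 5.3572
Step 2: Compute scaling factor.
scale = max(0, 1 - 0.9/5.3572) = 0.832
Step 3: prox(x) = [3.4302, -2.8462]
||prox(x)|| = 4.4572
Step 4: Proximal objective.
0.5*||prox-x||^2 = 0.405
lambda*||prox|| = 4.0115
Total = 4.4165


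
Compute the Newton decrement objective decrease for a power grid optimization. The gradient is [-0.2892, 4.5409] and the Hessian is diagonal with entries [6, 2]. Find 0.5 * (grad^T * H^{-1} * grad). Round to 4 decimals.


Step 1: H is diagonal, so H^(-1) * g = [-0.0482, 2.2705].
Step 2: g^T H^(-1) g = sum_i g_i^2 / H_ii
  = (-0.2892)^2/6 + (4.5409)^2/2
  = 0.0139 + 10.3099 = 10.3238
Step 3: Objective decrease = 0.5 * g^T H^(-1) g = 5.1619


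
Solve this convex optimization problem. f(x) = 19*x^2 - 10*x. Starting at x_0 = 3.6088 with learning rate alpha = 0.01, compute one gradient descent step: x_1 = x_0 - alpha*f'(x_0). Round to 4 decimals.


We compute the gradient at x_0 and apply the update.
f'(x) = 38*x - 10
f'(3.6088) = 38*3.6088 - 10 = 127.1344
x_1 = 3.6088 - 0.01*127.1344 = 2.3375


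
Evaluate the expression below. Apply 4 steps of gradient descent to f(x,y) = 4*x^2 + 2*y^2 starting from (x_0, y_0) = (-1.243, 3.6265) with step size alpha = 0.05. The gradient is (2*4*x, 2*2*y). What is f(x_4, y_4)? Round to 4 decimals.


Gradient descent on f(x,y) = 4*x^2 + 2*y^2.
Starting point: (-1.243, 3.6265), alpha = 0.05
Step 1: grad_x = 2*4*-1.243 = -9.944, grad_y = 2*2*3.6265 = 14.506
  x_1 = -1.243 - 0.05*-9.944 = -0.7458
  y_1 = 3.6265 - 0.05*14.506 = 2.9012
Step 2: grad_x = 2*4*-0.7458 = -5.9664, grad_y = 2*2*2.9012 = 11.6048
  x_2 = -0.7458 - 0.05*-5.9664 = -0.4475
  y_2 = 2.9012 - 0.05*11.6048 = 2.321
Step 3: grad_x = 2*4*-0.4475 = -3.5798, grad_y = 2*2*2.321 = 9.2838
  x_3 = -0.4475 - 0.05*-3.5798 = -0.2685
  y_3 = 2.321 - 0.05*9.2838 = 1.8568
Step 4: grad_x = 2*4*-0.2685 = -2.1479, grad_y = 2*2*1.8568 = 7.4271
  x_4 = -0.2685 - 0.05*-2.1479 = -0.1611
  y_4 = 1.8568 - 0.05*7.4271 = 1.4854
f(-0.1611, 1.4854) = 4*(-0.1611)^2 + 2*1.4854^2 = 4.5167


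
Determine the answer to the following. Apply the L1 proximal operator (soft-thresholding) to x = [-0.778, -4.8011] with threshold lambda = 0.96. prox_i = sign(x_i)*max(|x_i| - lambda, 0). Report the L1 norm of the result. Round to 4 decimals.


Soft-thresholding with lambda = 0.96:
prox(-0.778) = sign(-0.778)*max(|-0.778| - 0.96, 0) = 0.0
prox(-4.8011) = sign(-4.8011)*max(|-4.8011| - 0.96, 0) = -3.8411
prox(x) = [0.0, -3.8411]
||prox(x)||_1 = 0.0 + 3.8411 = 3.8411


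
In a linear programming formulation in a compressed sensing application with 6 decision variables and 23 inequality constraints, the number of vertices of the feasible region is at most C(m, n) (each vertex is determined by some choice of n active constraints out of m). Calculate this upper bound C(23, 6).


Each vertex corresponds to some choice of n active constraints out of m, so the number of vertices is at most C(m, n) = m! / (n!(m-n)!).
m = 23, n = 6
Numerator: 23 * 22 * 21 * 20 * 19 * 18
Denominator: 6! = 720
C(23, 6) = 100947


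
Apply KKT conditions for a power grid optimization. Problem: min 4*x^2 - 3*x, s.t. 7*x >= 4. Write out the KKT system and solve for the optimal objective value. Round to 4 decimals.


Step 1: Try lambda = 0 (constraint inactive).
x_unc = 3/(2*4) = 0.375
Check: 7*0.375 = 2.625 < 4 -- violated!
Step 2: Constraint must be active: 7*x = 4
x* = 4/7 = 0.5714 (rounded; the exact value 4/7 is used below)
lambda = (2*4*(4/7) - 3)/7 = 0.2245
Step 3: Compute optimal value.
f(x*) = 4*(4/7)^2 - 3*(4/7) = -0.4082


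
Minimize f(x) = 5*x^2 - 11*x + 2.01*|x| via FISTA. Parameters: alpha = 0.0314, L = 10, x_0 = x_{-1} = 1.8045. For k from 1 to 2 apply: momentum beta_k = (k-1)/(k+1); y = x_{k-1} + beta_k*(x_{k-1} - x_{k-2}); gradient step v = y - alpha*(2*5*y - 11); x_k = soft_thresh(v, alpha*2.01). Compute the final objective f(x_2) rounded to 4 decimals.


FISTA on f(x) = 5*x^2 - 11*x + 2.01*|x|
L = 10, alpha = 0.0314
Iteration 1: beta = 0.0, y = 1.8045 + 0.0*(1.8045 - 1.8045) = 1.8045
  grad(y) = 7.045, v = y - alpha*grad = 1.5833
  prox(v) = soft_thresh(1.5833, 0.0631) = 1.5202
Iteration 2: beta = 0.3333, y = 1.5202 + 0.3333*(1.5202 - 1.8045) = 1.4254
  grad(y) = 3.254, v = y - alpha*grad = 1.3232
  prox(v) = soft_thresh(1.3232, 0.0631) = 1.2601
f(x_2) = 5*1.2601^2 - 11*1.2601 + 2.01*|1.2601| = -3.389


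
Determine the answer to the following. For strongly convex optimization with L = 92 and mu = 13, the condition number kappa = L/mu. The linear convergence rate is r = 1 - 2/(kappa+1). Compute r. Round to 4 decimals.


Step 1: Compute the condition number.
kappa = L/mu = 92/13 = 7.0769
Step 2: Compute the convergence rate.
r = 1 - 2/(kappa + 1) = 1 - 2*mu/(L + mu) = (L - mu)/(L + mu) = 79/105 = 0.7524


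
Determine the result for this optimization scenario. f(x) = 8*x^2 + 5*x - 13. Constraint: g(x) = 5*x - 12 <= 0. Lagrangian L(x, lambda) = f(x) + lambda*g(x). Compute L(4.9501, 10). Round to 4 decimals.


Step 1: Evaluate f(x).
f(4.9501) = 8*4.9501^2 + 5*4.9501 - 13 = 207.7784
Step 2: Evaluate g(x).
g(4.9501) = 5*4.9501 - 12 = 12.7505
Step 3: Compute Lagrangian.
L = 207.7784 + 10*12.7505 = 335.2834


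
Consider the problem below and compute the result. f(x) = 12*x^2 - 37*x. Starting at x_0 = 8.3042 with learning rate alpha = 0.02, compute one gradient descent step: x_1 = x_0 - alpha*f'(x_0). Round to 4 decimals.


We compute the gradient at x_0 and apply the update.
f'(x) = 24*x - 37
f'(8.3042) = 24*8.3042 - 37 = 162.3008
x_1 = 8.3042 - 0.02*162.3008 = 5.0582


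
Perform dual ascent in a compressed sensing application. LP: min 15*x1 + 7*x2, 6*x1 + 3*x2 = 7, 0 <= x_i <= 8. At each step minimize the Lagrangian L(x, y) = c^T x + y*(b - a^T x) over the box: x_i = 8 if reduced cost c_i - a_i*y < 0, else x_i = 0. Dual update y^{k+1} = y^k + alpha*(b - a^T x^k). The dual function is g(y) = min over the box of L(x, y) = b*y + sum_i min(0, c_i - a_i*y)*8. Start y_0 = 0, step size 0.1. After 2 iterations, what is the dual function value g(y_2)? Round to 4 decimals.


Dual ascent for LP: min 15*x1 + 7*x2, 6*x1 + 3*x2 = 7, 0 <= x_i <= 8
Step 1: y^k = 0.0, reduced costs: (15.0, 7.0)
  x^k = (0.0, 0.0), subgradient = b - a^T x = 7.0
  y^{k+1} = 0.0 + 0.1*7.0 = 0.7
Step 2: y^k = 0.7, reduced costs: (10.8, 4.9)
  x^k = (0.0, 0.0), subgradient = b - a^T x = 7.0
  y^{k+1} = 0.7 + 0.1*7.0 = 1.4
Dual objective at y_2 = 1.4: reduced costs (6.6, 2.8), box minimizer x = (0.0, 0.0)
g(y_2) = b*y + (c1 - a1*y)*x1 + (c2 - a2*y)*x2 = 7*1.4 + 6.6*0.0 + 2.8*0.0 = 9.8 + 0.0 + 0.0 = 9.8


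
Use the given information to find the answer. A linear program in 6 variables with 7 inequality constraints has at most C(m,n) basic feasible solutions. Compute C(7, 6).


Each vertex corresponds to some choice of n active constraints out of m, so the number of vertices is at most C(m, n) = m! / (n!(m-n)!).
m = 7, n = 6
Numerator: 7 * 6 * 5 * 4 * 3 * 2
Denominator: 6! = 720
C(7, 6) = 7


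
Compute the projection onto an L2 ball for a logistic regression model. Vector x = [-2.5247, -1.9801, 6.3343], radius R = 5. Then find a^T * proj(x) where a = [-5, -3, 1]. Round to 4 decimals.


Step 1: Compute ||x|| (intermediates to 6 decimals).
||x|| = sqrt((-2.5247)^2 + (-1.9801)^2 + 6.3343^2) = 7.100582
Step 2: Project.
Since ||x|| > R, scale = R/||x|| = 5/7.100582 = 0.704168, proj(x) = scale * x
proj(x) = [-1.777813, -1.394323, 4.460411]
Step 3: Dot product.
a^T * proj(x) = -5*(-1.777813) - 3*(-1.394323) + 1*4.460411 = 17.5324


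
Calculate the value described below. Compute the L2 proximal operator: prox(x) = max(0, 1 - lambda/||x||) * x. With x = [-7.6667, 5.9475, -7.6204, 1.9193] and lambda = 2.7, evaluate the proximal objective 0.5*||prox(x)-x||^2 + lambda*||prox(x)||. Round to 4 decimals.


Step 1: Compute ||x||.
||x|| = 12.4862
Step 2: Compute scaling factor.
scale = max(0, 1 - 2.7/12.4862) = 0.7838
Step 3: prox(x) = [-6.0089, 4.6614, -5.9726, 1.5043]
||prox(x)|| = 9.7862
Step 4: Proximal objective.
0.5*||prox-x||^2 = 3.645
lambda*||prox|| = 26.4227
Total = 30.0677


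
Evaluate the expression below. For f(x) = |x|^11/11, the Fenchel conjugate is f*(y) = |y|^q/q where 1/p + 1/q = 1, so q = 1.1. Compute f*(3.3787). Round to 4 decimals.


The conjugate exponent q satisfies 1/p + 1/q = 1.
p = 11, so q = 11/(11 - 1) = 1.1
|y|^q = 3.3787^1.1 = 3.8161
f*(3.3787) = 3.8161 / 1.1 = 3.4692


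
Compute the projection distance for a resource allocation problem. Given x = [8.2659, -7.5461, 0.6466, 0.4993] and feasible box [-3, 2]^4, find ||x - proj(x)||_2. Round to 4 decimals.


Project each component onto [-3, 2].
clip(8.2659) = 2.0, clip(-7.5461) = -3.0, clip(0.6466) = 0.6466, clip(0.4993) = 0.4993
Projection = [2.0, -3.0, 0.6466, 0.4993]
Squared diffs: [39.2615, 20.667, 0.0, 0.0]
Distance = sqrt(59.9285) = 7.7414


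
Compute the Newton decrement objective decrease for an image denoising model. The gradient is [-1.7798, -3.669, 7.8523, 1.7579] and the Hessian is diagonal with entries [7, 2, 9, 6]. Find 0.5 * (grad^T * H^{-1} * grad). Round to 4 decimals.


Step 1: H is diagonal, so H^(-1) * g = [-0.2543, -1.8345, 0.8725, 0.293].
Step 2: g^T H^(-1) g = sum_i g_i^2 / H_ii
  = (-1.7798)^2/7 + (-3.669)^2/2 + (7.8523)^2/9 + (1.7579)^2/6
  = 0.4525 + 6.7308 + 6.851 + 0.515 = 14.5493
Step 3: Objective decrease = 0.5 * g^T H^(-1) g = 7.2747


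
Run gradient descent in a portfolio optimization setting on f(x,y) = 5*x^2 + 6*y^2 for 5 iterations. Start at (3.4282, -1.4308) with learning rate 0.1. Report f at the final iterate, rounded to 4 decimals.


Gradient descent on f(x,y) = 5*x^2 + 6*y^2.
Starting point: (3.4282, -1.4308), alpha = 0.1
Step 1: grad_x = 2*5*3.4282 = 34.282, grad_y = 2*6*-1.4308 = -17.1696
  x_1 = 3.4282 - 0.1*34.282 = 0.0
  y_1 = -1.4308 - 0.1*-17.1696 = 0.2862
Step 2: grad_x = 2*5*0.0 = 0.0, grad_y = 2*6*0.2862 = 3.4339
  x_2 = 0.0 - 0.1*0.0 = 0.0
  y_2 = 0.2862 - 0.1*3.4339 = -0.0572
Step 3: grad_x = 2*5*0.0 = 0.0, grad_y = 2*6*-0.0572 = -0.6868
  x_3 = 0.0 - 0.1*0.0 = 0.0
  y_3 = -0.0572 - 0.1*-0.6868 = 0.0114
Step 4: grad_x = 2*5*0.0 = 0.0, grad_y = 2*6*0.0114 = 0.1374
  x_4 = 0.0 - 0.1*0.0 = 0.0
  y_4 = 0.0114 - 0.1*0.1374 = -0.0023
Step 5: grad_x = 2*5*0.0 = 0.0, grad_y = 2*6*-0.0023 = -0.0275
  x_5 = 0.0 - 0.1*0.0 = 0.0
  y_5 = -0.0023 - 0.1*-0.0275 = 0.0005
f(0.0, 0.0005) = 5*0.0^2 + 6*0.0005^2 = 0.0


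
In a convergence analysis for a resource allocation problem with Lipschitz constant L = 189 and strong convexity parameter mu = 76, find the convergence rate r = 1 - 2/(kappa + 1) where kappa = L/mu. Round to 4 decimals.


Step 1: Compute the condition number.
kappa = L/mu = 189/76 = 2.4868
Step 2: Compute the convergence rate.
r = 1 - 2/(kappa + 1) = 1 - 2*mu/(L + mu) = (L - mu)/(L + mu) = 113/265 = 0.4264


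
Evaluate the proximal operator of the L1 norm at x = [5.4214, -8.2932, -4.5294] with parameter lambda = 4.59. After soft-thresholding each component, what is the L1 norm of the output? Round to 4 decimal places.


Soft-thresholding with lambda = 4.59:
prox(5.4214) = sign(5.4214)*max(|5.4214| - 4.59, 0) = 0.8314
prox(-8.2932) = sign(-8.2932)*max(|-8.2932| - 4.59, 0) = -3.7032
prox(-4.5294) = sign(-4.5294)*max(|-4.5294| - 4.59, 0) = 0.0
prox(x) = [0.8314, -3.7032, 0.0]
||prox(x)||_1 = 0.8314 + 3.7032 + 0.0 = 4.5346


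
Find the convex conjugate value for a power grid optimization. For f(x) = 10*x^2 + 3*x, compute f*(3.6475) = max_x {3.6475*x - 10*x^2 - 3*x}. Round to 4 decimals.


f*(y) = sup_x {y*x - a*x^2 - b*x} = sup_x {(y-b)*x - a*x^2}
FOC: (y - b) - 2a*x = 0 => x* = (y - b)/(2a)
x* = (3.6475 - 3)/(2*10) = 0.0324
f*(3.6475) = (y-b)^2/(4a) = (3.6475 - 3)^2/(4*10)
= 0.4193/40 = 0.0105


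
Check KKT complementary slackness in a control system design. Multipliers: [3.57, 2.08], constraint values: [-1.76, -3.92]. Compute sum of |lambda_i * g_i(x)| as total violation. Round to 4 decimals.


KKT complementary slackness check:
lambda_1 * g_1 = 3.57 * -1.76 = -6.2832
lambda_2 * g_2 = 2.08 * -3.92 = -8.1536
Total violation = 6.2832 + 8.1536 = 14.4368


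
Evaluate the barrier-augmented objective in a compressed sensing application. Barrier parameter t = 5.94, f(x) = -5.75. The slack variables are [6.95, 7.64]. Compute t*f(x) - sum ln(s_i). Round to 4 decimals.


Step 1: Compute log-barrier.
ln values: [1.9387, 2.0334]
phi = -(1.9387 + 2.0334) = -3.9721
Step 2: Compute augmented objective.
t*f(x) = 5.94*-5.75 = -34.155
Total = -34.155 - 3.9721 = -38.1271


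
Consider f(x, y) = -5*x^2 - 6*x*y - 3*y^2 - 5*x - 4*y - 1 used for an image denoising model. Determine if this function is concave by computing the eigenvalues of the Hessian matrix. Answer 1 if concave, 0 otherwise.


The Hessian of f(x,y) = -5*x^2 - 6*x*y - 3*y^2 - 5*x - 4*y - 1 is:
H = [[-10, -6], [-6, -6]]
Trace = -10 - 6 = -16
Determinant = -10*-6 - (-6)^2 = 24
Discriminant = (-16)^2 - 4*24 = 160.0
Eigenvalues: lambda_1 = -14.3246, lambda_2 = -1.6754
The function is concave.

1


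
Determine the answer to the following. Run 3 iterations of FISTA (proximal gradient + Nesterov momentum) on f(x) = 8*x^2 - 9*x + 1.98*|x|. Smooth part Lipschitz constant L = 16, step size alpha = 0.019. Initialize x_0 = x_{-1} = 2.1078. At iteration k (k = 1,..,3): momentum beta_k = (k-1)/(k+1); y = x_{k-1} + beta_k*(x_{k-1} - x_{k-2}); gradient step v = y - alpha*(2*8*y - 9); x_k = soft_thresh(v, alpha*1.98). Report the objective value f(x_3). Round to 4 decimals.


FISTA on f(x) = 8*x^2 - 9*x + 1.98*|x|
L = 16, alpha = 0.019
Iteration 1: beta = 0.0, y = 2.1078 + 0.0*(2.1078 - 2.1078) = 2.1078
  grad(y) = 24.7248, v = y - alpha*grad = 1.638
  prox(v) = soft_thresh(1.638, 0.0376) = 1.6004
Iteration 2: beta = 0.3333, y = 1.6004 + 0.3333*(1.6004 - 2.1078) = 1.4313
  grad(y) = 13.9005, v = y - alpha*grad = 1.1672
  prox(v) = soft_thresh(1.1672, 0.0376) = 1.1295
Iteration 3: beta = 0.5, y = 1.1295 + 0.5*(1.1295 - 1.6004) = 0.8941
  grad(y) = 5.3059, v = y - alpha*grad = 0.7933
  prox(v) = soft_thresh(0.7933, 0.0376) = 0.7557
f(x_3) = 8*0.7557^2 - 9*0.7557 + 1.98*|0.7557| = -0.7364


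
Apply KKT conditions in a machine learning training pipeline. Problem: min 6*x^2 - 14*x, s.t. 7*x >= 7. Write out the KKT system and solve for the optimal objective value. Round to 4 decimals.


Step 1: Try lambda = 0 (constraint inactive).
Stationarity: 2*6*x - 14 = 0
x* = 14/(2*6) = 7/6 = 1.1667 (rounded; the exact value 7/6 is used below)
Check constraint: 7*1.1667 = 8.1669 >= 7 -- satisfied.
Step 2: Compute optimal value.
f(x*) = 6*(7/6)^2 - 14*(7/6) = -8.1667


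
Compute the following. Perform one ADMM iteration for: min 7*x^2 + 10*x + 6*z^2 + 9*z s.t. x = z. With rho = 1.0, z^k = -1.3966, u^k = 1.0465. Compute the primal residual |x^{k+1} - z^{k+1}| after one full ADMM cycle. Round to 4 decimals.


ADMM iteration with rho = 1.0, z^k = -1.3966, u^k = 1.0465
Step 1: x-update.
Minimize 7*x^2 + 10*x + (1.0/2)*(x + 1.3966 + 1.0465)^2
FOC: (2*7 + 1.0)*x = -10 + 1.0*(-1.3966 - 1.0465)
x^{k+1} = -0.8295
Step 2: z-update.
Minimize 6*z^2 + 9*z + (1.0/2)*(-0.8295 - z + 1.0465)^2
FOC: (2*6 + 1.0)*z = -9 + 1.0*(-0.8295 + 1.0465)
z^{k+1} = -0.6756
Step 3: u-update.
u^{k+1} = 1.0465 - 0.8295 + 0.6756 = 0.8926
Step 4: Primal residual = |-0.8295 + 0.6756| = 0.1539


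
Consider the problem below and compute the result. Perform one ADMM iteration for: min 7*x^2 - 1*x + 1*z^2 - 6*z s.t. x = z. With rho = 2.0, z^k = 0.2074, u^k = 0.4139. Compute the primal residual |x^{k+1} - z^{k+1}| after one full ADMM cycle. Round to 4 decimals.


ADMM iteration with rho = 2.0, z^k = 0.2074, u^k = 0.4139
Step 1: x-update.
Minimize 7*x^2 - 1*x + (2.0/2)*(x - 0.2074 + 0.4139)^2
FOC: (2*7 + 2.0)*x = 1 + 2.0*(0.2074 - 0.4139)
x^{k+1} = 0.0367
Step 2: z-update.
Minimize 1*z^2 - 6*z + (2.0/2)*(0.0367 - z + 0.4139)^2
FOC: (2*1 + 2.0)*z = 6 + 2.0*(0.0367 + 0.4139)
z^{k+1} = 1.7253
Step 3: u-update.
u^{k+1} = 0.4139 + 0.0367 - 1.7253 = -1.2747
Step 4: Primal residual = |0.0367 - 1.7253| = 1.6886
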